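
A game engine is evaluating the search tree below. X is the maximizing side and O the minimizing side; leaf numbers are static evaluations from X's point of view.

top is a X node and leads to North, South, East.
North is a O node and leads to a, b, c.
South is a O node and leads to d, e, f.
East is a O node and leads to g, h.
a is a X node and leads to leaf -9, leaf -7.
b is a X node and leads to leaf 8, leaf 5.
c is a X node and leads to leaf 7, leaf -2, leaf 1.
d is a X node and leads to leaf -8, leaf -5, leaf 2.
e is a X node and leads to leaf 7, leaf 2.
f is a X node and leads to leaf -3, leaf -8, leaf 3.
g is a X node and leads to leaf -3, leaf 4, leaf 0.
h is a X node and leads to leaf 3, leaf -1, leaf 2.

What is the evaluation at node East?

g (X): max(-3, 4, 0) = 4
h (X): max(3, -1, 2) = 3
East (O): min(4, 3) = 3

3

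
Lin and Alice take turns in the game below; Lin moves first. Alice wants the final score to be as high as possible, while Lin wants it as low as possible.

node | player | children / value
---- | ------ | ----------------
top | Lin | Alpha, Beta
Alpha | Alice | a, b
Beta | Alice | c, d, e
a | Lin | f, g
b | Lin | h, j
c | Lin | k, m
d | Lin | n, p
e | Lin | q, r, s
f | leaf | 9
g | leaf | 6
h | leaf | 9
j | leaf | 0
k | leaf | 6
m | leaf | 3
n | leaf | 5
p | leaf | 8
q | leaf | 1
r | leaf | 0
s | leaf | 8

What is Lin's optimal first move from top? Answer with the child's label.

a (Lin): min(9, 6) = 6
b (Lin): min(9, 0) = 0
Alpha (Alice): max(6, 0) = 6
c (Lin): min(6, 3) = 3
d (Lin): min(5, 8) = 5
e (Lin): min(1, 0, 8) = 0
Beta (Alice): max(3, 5, 0) = 5
top (Lin): min(6, 5) = 5
Lin at top wants the lowest of {Alpha=6, Beta=5}, so chooses Beta.

Beta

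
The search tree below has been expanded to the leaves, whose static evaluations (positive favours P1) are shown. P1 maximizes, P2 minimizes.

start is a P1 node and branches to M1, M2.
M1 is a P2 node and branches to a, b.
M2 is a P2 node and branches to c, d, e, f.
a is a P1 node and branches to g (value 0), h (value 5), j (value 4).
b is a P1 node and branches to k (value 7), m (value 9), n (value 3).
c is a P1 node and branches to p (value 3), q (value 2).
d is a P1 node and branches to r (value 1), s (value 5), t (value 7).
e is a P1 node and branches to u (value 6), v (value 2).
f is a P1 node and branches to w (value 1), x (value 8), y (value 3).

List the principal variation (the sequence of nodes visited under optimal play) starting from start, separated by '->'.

start -> M1 -> a -> h

a (P1): max(0, 5, 4) = 5
b (P1): max(7, 9, 3) = 9
M1 (P2): min(5, 9) = 5
c (P1): max(3, 2) = 3
d (P1): max(1, 5, 7) = 7
e (P1): max(6, 2) = 6
f (P1): max(1, 8, 3) = 8
M2 (P2): min(3, 7, 6, 8) = 3
start (P1): max(5, 3) = 5
At start, P1 picks M1 (highest: 5).
At M1, P2 picks a (lowest: 5).
At a, P1 picks h (highest: 5).
Terminal value 5.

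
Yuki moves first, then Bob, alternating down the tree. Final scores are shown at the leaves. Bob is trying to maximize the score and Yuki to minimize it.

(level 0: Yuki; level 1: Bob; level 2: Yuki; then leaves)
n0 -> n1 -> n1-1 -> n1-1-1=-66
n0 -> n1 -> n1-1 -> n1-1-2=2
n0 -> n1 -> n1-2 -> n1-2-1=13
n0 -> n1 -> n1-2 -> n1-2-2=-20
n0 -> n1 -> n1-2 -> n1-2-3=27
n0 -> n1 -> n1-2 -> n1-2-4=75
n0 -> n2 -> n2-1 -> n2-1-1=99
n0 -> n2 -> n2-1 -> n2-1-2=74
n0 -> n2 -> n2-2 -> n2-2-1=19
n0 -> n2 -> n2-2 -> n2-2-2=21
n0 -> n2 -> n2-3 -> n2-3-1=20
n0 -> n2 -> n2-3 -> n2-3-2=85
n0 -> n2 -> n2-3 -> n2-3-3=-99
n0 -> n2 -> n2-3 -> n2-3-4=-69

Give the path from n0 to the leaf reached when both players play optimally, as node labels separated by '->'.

n0 -> n1 -> n1-2 -> n1-2-2

n1-1 (Yuki): min(-66, 2) = -66
n1-2 (Yuki): min(13, -20, 27, 75) = -20
n1 (Bob): max(-66, -20) = -20
n2-1 (Yuki): min(99, 74) = 74
n2-2 (Yuki): min(19, 21) = 19
n2-3 (Yuki): min(20, 85, -99, -69) = -99
n2 (Bob): max(74, 19, -99) = 74
n0 (Yuki): min(-20, 74) = -20
At n0, Yuki picks n1 (lowest: -20).
At n1, Bob picks n1-2 (highest: -20).
At n1-2, Yuki picks n1-2-2 (lowest: -20).
Terminal value -20.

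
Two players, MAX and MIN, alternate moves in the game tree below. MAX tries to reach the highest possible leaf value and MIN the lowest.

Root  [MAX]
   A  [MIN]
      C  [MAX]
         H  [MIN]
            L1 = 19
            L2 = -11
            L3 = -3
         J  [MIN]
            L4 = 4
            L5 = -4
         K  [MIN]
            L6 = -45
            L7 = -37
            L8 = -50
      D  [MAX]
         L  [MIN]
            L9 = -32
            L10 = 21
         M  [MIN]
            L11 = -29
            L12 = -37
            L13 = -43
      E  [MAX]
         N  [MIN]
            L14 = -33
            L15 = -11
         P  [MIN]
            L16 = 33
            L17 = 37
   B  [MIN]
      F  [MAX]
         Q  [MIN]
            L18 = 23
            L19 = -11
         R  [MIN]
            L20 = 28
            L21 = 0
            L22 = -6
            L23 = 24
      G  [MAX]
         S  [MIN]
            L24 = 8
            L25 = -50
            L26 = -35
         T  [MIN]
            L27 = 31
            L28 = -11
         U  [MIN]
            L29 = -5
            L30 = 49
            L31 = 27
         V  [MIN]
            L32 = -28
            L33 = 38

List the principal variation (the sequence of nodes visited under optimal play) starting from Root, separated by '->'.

Root -> B -> F -> R -> L22

H (MIN): min(19, -11, -3) = -11
J (MIN): min(4, -4) = -4
K (MIN): min(-45, -37, -50) = -50
C (MAX): max(-11, -4, -50) = -4
L (MIN): min(-32, 21) = -32
M (MIN): min(-29, -37, -43) = -43
D (MAX): max(-32, -43) = -32
N (MIN): min(-33, -11) = -33
P (MIN): min(33, 37) = 33
E (MAX): max(-33, 33) = 33
A (MIN): min(-4, -32, 33) = -32
Q (MIN): min(23, -11) = -11
R (MIN): min(28, 0, -6, 24) = -6
F (MAX): max(-11, -6) = -6
S (MIN): min(8, -50, -35) = -50
T (MIN): min(31, -11) = -11
U (MIN): min(-5, 49, 27) = -5
V (MIN): min(-28, 38) = -28
G (MAX): max(-50, -11, -5, -28) = -5
B (MIN): min(-6, -5) = -6
Root (MAX): max(-32, -6) = -6
At Root, MAX picks B (highest: -6).
At B, MIN picks F (lowest: -6).
At F, MAX picks R (highest: -6).
At R, MIN picks L22 (lowest: -6).
Terminal value -6.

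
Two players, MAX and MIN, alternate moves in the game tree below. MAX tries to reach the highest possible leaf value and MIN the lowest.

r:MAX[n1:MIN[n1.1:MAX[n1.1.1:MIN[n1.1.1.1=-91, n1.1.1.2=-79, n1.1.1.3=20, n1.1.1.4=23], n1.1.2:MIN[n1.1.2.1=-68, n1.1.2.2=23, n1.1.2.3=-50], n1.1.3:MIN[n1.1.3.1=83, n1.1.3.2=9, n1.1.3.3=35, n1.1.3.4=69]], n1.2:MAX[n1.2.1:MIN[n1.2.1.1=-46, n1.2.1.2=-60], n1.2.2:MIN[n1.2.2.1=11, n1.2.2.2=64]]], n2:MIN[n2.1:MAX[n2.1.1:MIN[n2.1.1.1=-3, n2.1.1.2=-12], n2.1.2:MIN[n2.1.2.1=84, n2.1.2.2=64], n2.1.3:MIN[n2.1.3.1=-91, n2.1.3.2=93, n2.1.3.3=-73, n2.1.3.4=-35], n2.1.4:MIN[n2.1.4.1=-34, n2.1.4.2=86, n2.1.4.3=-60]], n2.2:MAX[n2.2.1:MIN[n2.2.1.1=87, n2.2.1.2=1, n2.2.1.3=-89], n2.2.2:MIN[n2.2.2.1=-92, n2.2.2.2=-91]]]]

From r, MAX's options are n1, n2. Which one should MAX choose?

n1.1.1 (MIN): min(-91, -79, 20, 23) = -91
n1.1.2 (MIN): min(-68, 23, -50) = -68
n1.1.3 (MIN): min(83, 9, 35, 69) = 9
n1.1 (MAX): max(-91, -68, 9) = 9
n1.2.1 (MIN): min(-46, -60) = -60
n1.2.2 (MIN): min(11, 64) = 11
n1.2 (MAX): max(-60, 11) = 11
n1 (MIN): min(9, 11) = 9
n2.1.1 (MIN): min(-3, -12) = -12
n2.1.2 (MIN): min(84, 64) = 64
n2.1.3 (MIN): min(-91, 93, -73, -35) = -91
n2.1.4 (MIN): min(-34, 86, -60) = -60
n2.1 (MAX): max(-12, 64, -91, -60) = 64
n2.2.1 (MIN): min(87, 1, -89) = -89
n2.2.2 (MIN): min(-92, -91) = -92
n2.2 (MAX): max(-89, -92) = -89
n2 (MIN): min(64, -89) = -89
r (MAX): max(9, -89) = 9
MAX at r wants the highest of {n1=9, n2=-89}, so chooses n1.

n1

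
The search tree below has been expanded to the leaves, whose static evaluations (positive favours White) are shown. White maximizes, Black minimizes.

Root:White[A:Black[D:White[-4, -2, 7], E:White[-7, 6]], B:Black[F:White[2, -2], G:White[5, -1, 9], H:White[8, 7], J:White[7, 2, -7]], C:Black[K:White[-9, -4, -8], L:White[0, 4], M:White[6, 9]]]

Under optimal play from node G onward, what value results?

9

G (White): max(5, -1, 9) = 9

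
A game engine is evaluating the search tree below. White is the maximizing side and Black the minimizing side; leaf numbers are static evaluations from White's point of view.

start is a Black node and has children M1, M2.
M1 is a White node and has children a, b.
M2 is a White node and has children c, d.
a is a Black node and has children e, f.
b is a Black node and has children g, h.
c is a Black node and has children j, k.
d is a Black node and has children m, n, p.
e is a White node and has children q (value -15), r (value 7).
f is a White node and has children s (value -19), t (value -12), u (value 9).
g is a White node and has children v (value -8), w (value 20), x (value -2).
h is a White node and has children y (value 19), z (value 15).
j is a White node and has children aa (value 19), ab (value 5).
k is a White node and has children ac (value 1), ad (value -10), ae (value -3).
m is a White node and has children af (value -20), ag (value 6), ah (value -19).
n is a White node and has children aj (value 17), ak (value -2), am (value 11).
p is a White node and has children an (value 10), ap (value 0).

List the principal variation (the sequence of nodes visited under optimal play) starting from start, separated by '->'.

start -> M2 -> d -> m -> ag

e (White): max(-15, 7) = 7
f (White): max(-19, -12, 9) = 9
a (Black): min(7, 9) = 7
g (White): max(-8, 20, -2) = 20
h (White): max(19, 15) = 19
b (Black): min(20, 19) = 19
M1 (White): max(7, 19) = 19
j (White): max(19, 5) = 19
k (White): max(1, -10, -3) = 1
c (Black): min(19, 1) = 1
m (White): max(-20, 6, -19) = 6
n (White): max(17, -2, 11) = 17
p (White): max(10, 0) = 10
d (Black): min(6, 17, 10) = 6
M2 (White): max(1, 6) = 6
start (Black): min(19, 6) = 6
At start, Black picks M2 (lowest: 6).
At M2, White picks d (highest: 6).
At d, Black picks m (lowest: 6).
At m, White picks ag (highest: 6).
Terminal value 6.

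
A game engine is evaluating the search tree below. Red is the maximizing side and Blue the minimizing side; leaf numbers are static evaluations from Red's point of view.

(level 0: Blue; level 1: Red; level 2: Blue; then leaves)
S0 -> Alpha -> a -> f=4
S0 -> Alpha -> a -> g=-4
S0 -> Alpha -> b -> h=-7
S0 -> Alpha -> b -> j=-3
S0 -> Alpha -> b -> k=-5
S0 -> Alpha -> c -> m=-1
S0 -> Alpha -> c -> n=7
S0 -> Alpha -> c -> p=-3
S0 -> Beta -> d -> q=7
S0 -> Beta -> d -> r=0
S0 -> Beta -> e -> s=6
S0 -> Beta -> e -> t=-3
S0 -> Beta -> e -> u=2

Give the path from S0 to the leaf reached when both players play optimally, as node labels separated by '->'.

a (Blue): min(4, -4) = -4
b (Blue): min(-7, -3, -5) = -7
c (Blue): min(-1, 7, -3) = -3
Alpha (Red): max(-4, -7, -3) = -3
d (Blue): min(7, 0) = 0
e (Blue): min(6, -3, 2) = -3
Beta (Red): max(0, -3) = 0
S0 (Blue): min(-3, 0) = -3
At S0, Blue picks Alpha (lowest: -3).
At Alpha, Red picks c (highest: -3).
At c, Blue picks p (lowest: -3).
Terminal value -3.

S0 -> Alpha -> c -> p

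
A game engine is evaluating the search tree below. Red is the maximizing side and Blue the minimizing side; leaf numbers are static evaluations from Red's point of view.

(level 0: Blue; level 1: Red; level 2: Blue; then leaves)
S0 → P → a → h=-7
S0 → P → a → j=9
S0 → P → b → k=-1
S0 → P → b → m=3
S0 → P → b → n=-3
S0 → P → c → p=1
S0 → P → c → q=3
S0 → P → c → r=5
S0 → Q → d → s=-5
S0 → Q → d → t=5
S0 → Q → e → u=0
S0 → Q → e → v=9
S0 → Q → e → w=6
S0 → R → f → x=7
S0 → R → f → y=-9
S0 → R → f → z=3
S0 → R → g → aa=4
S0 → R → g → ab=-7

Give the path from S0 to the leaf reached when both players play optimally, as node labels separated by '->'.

a (Blue): min(-7, 9) = -7
b (Blue): min(-1, 3, -3) = -3
c (Blue): min(1, 3, 5) = 1
P (Red): max(-7, -3, 1) = 1
d (Blue): min(-5, 5) = -5
e (Blue): min(0, 9, 6) = 0
Q (Red): max(-5, 0) = 0
f (Blue): min(7, -9, 3) = -9
g (Blue): min(4, -7) = -7
R (Red): max(-9, -7) = -7
S0 (Blue): min(1, 0, -7) = -7
At S0, Blue picks R (lowest: -7).
At R, Red picks g (highest: -7).
At g, Blue picks ab (lowest: -7).
Terminal value -7.

S0 -> R -> g -> ab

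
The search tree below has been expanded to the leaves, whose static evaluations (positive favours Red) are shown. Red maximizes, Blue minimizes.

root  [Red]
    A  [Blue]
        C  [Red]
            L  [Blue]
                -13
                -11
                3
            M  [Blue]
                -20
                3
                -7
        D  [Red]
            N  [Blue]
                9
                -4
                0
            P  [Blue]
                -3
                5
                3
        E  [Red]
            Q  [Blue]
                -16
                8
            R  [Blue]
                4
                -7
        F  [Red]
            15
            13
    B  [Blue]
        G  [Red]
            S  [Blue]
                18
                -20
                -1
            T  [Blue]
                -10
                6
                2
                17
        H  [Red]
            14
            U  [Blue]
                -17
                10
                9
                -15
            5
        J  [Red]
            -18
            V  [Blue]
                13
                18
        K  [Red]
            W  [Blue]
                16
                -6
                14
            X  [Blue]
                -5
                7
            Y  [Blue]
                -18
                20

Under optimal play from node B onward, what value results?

-10

S (Blue): min(18, -20, -1) = -20
T (Blue): min(-10, 6, 2, 17) = -10
G (Red): max(-20, -10) = -10
U (Blue): min(-17, 10, 9, -15) = -17
H (Red): max(14, -17, 5) = 14
V (Blue): min(13, 18) = 13
J (Red): max(-18, 13) = 13
W (Blue): min(16, -6, 14) = -6
X (Blue): min(-5, 7) = -5
Y (Blue): min(-18, 20) = -18
K (Red): max(-6, -5, -18) = -5
B (Blue): min(-10, 14, 13, -5) = -10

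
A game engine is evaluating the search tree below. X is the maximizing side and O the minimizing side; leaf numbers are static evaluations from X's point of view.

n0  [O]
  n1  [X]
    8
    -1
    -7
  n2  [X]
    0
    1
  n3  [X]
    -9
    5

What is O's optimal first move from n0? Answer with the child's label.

n2

n1 (X): max(8, -1, -7) = 8
n2 (X): max(0, 1) = 1
n3 (X): max(-9, 5) = 5
n0 (O): min(8, 1, 5) = 1
O at n0 wants the lowest of {n1=8, n2=1, n3=5}, so chooses n2.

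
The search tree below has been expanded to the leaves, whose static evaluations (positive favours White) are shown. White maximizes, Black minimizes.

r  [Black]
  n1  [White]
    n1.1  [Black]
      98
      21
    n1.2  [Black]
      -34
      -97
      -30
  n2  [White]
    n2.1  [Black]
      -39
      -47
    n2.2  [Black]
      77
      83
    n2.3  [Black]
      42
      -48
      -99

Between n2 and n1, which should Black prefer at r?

n1

n2.1 (Black): min(-39, -47) = -47
n2.2 (Black): min(77, 83) = 77
n2.3 (Black): min(42, -48, -99) = -99
n2 (White): max(-47, 77, -99) = 77
n1.1 (Black): min(98, 21) = 21
n1.2 (Black): min(-34, -97, -30) = -97
n1 (White): max(21, -97) = 21
Black prefers the lower value; n2=77, n1=21. n1 is better since 21 < 77.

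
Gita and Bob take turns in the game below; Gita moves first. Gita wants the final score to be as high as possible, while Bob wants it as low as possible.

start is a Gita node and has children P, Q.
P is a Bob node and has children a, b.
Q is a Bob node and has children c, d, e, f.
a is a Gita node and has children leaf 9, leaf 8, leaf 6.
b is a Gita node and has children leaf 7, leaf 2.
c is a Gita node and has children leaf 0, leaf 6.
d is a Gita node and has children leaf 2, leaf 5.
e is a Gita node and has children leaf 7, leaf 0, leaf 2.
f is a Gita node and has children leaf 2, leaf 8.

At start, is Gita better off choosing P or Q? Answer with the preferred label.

a (Gita): max(9, 8, 6) = 9
b (Gita): max(7, 2) = 7
P (Bob): min(9, 7) = 7
c (Gita): max(0, 6) = 6
d (Gita): max(2, 5) = 5
e (Gita): max(7, 0, 2) = 7
f (Gita): max(2, 8) = 8
Q (Bob): min(6, 5, 7, 8) = 5
Gita prefers the higher value; P=7, Q=5. P is better since 7 > 5.

P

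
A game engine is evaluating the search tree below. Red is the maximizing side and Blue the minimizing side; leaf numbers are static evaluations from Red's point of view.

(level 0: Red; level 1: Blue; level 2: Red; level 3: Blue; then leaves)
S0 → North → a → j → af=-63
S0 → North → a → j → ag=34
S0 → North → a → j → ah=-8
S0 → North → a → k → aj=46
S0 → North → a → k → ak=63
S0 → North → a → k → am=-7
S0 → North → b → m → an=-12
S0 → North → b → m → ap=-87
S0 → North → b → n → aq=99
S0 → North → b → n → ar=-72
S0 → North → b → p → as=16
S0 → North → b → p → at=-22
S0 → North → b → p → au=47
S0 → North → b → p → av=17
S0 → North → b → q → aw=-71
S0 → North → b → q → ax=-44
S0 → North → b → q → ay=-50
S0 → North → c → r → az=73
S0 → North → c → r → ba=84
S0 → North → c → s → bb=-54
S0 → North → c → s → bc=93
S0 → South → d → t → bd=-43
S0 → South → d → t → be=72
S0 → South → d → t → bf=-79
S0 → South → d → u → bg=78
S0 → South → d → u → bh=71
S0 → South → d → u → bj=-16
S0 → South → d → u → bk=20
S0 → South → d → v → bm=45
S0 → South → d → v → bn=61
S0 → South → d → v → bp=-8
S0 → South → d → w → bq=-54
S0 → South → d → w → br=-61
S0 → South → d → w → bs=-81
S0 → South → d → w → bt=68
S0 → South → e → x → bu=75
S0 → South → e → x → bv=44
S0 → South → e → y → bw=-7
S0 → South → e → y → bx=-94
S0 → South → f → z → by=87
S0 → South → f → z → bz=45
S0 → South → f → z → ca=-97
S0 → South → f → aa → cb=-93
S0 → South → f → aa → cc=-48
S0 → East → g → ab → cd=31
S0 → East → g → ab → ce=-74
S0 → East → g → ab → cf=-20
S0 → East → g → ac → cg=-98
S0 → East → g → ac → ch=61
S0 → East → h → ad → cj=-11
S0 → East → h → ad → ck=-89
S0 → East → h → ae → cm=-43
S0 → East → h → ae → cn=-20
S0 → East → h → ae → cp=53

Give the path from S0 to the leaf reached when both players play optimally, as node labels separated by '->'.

S0 -> North -> b -> p -> at

j (Blue): min(-63, 34, -8) = -63
k (Blue): min(46, 63, -7) = -7
a (Red): max(-63, -7) = -7
m (Blue): min(-12, -87) = -87
n (Blue): min(99, -72) = -72
p (Blue): min(16, -22, 47, 17) = -22
q (Blue): min(-71, -44, -50) = -71
b (Red): max(-87, -72, -22, -71) = -22
r (Blue): min(73, 84) = 73
s (Blue): min(-54, 93) = -54
c (Red): max(73, -54) = 73
North (Blue): min(-7, -22, 73) = -22
t (Blue): min(-43, 72, -79) = -79
u (Blue): min(78, 71, -16, 20) = -16
v (Blue): min(45, 61, -8) = -8
w (Blue): min(-54, -61, -81, 68) = -81
d (Red): max(-79, -16, -8, -81) = -8
x (Blue): min(75, 44) = 44
y (Blue): min(-7, -94) = -94
e (Red): max(44, -94) = 44
z (Blue): min(87, 45, -97) = -97
aa (Blue): min(-93, -48) = -93
f (Red): max(-97, -93) = -93
South (Blue): min(-8, 44, -93) = -93
ab (Blue): min(31, -74, -20) = -74
ac (Blue): min(-98, 61) = -98
g (Red): max(-74, -98) = -74
ad (Blue): min(-11, -89) = -89
ae (Blue): min(-43, -20, 53) = -43
h (Red): max(-89, -43) = -43
East (Blue): min(-74, -43) = -74
S0 (Red): max(-22, -93, -74) = -22
At S0, Red picks North (highest: -22).
At North, Blue picks b (lowest: -22).
At b, Red picks p (highest: -22).
At p, Blue picks at (lowest: -22).
Terminal value -22.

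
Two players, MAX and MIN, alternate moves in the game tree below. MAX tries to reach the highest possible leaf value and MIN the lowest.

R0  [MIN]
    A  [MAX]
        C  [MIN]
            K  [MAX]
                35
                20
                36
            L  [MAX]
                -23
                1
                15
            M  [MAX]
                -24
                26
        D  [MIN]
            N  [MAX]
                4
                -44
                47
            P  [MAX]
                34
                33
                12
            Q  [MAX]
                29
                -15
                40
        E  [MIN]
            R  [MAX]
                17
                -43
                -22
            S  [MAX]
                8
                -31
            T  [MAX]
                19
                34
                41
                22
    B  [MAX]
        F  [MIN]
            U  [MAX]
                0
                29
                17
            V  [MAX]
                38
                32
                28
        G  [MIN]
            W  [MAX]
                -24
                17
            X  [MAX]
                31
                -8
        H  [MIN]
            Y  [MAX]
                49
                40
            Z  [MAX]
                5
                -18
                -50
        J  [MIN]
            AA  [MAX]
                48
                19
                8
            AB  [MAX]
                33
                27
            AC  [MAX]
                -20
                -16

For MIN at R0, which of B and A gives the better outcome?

B

U (MAX): max(0, 29, 17) = 29
V (MAX): max(38, 32, 28) = 38
F (MIN): min(29, 38) = 29
W (MAX): max(-24, 17) = 17
X (MAX): max(31, -8) = 31
G (MIN): min(17, 31) = 17
Y (MAX): max(49, 40) = 49
Z (MAX): max(5, -18, -50) = 5
H (MIN): min(49, 5) = 5
AA (MAX): max(48, 19, 8) = 48
AB (MAX): max(33, 27) = 33
AC (MAX): max(-20, -16) = -16
J (MIN): min(48, 33, -16) = -16
B (MAX): max(29, 17, 5, -16) = 29
K (MAX): max(35, 20, 36) = 36
L (MAX): max(-23, 1, 15) = 15
M (MAX): max(-24, 26) = 26
C (MIN): min(36, 15, 26) = 15
N (MAX): max(4, -44, 47) = 47
P (MAX): max(34, 33, 12) = 34
Q (MAX): max(29, -15, 40) = 40
D (MIN): min(47, 34, 40) = 34
R (MAX): max(17, -43, -22) = 17
S (MAX): max(8, -31) = 8
T (MAX): max(19, 34, 41, 22) = 41
E (MIN): min(17, 8, 41) = 8
A (MAX): max(15, 34, 8) = 34
MIN prefers the lower value; B=29, A=34. B is better since 29 < 34.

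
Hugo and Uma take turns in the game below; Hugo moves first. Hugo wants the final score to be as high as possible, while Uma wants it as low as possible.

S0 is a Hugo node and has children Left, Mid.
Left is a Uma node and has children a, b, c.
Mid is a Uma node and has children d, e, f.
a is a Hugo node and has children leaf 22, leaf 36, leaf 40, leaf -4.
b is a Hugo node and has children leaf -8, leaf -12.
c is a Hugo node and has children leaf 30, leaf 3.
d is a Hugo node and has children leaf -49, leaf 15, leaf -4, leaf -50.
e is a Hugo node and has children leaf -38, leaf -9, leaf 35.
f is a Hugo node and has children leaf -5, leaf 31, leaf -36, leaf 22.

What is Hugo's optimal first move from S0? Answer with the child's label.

Mid

a (Hugo): max(22, 36, 40, -4) = 40
b (Hugo): max(-8, -12) = -8
c (Hugo): max(30, 3) = 30
Left (Uma): min(40, -8, 30) = -8
d (Hugo): max(-49, 15, -4, -50) = 15
e (Hugo): max(-38, -9, 35) = 35
f (Hugo): max(-5, 31, -36, 22) = 31
Mid (Uma): min(15, 35, 31) = 15
S0 (Hugo): max(-8, 15) = 15
Hugo at S0 wants the highest of {Left=-8, Mid=15}, so chooses Mid.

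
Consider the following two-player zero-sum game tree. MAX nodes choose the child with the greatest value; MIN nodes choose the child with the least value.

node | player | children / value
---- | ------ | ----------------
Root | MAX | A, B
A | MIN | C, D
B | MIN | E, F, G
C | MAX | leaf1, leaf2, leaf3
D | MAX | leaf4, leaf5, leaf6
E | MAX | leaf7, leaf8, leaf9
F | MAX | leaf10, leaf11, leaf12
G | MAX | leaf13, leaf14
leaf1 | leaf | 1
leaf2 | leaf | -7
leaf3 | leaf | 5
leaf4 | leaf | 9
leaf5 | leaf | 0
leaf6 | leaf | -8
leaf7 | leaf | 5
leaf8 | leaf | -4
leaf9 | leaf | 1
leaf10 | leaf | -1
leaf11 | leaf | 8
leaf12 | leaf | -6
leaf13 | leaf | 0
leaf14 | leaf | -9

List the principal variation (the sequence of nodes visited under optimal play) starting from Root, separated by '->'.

Root -> A -> C -> leaf3

C (MAX): max(1, -7, 5) = 5
D (MAX): max(9, 0, -8) = 9
A (MIN): min(5, 9) = 5
E (MAX): max(5, -4, 1) = 5
F (MAX): max(-1, 8, -6) = 8
G (MAX): max(0, -9) = 0
B (MIN): min(5, 8, 0) = 0
Root (MAX): max(5, 0) = 5
At Root, MAX picks A (highest: 5).
At A, MIN picks C (lowest: 5).
At C, MAX picks leaf3 (highest: 5).
Terminal value 5.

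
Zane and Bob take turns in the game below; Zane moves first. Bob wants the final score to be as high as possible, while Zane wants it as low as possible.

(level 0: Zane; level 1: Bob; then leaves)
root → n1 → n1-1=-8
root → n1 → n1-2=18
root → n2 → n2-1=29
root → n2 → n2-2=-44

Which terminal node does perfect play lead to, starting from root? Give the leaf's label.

n1 (Bob): max(-8, 18) = 18
n2 (Bob): max(29, -44) = 29
root (Zane): min(18, 29) = 18
At root, Zane picks n1 (lowest: 18).
At n1, Bob picks n1-2 (highest: 18).
Terminal value 18.

n1-2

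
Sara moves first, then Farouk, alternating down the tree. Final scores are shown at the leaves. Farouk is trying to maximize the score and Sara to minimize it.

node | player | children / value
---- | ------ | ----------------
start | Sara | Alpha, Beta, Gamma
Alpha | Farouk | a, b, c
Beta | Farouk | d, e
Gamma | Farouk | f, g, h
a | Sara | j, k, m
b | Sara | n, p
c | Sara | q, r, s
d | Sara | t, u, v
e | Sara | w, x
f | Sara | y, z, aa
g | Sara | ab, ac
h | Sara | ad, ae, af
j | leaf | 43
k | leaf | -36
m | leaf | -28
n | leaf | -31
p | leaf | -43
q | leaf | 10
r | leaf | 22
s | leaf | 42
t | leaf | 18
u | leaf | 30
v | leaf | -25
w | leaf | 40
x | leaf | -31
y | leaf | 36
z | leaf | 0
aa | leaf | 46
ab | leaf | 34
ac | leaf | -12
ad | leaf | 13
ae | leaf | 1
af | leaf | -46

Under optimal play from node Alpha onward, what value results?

10

a (Sara): min(43, -36, -28) = -36
b (Sara): min(-31, -43) = -43
c (Sara): min(10, 22, 42) = 10
Alpha (Farouk): max(-36, -43, 10) = 10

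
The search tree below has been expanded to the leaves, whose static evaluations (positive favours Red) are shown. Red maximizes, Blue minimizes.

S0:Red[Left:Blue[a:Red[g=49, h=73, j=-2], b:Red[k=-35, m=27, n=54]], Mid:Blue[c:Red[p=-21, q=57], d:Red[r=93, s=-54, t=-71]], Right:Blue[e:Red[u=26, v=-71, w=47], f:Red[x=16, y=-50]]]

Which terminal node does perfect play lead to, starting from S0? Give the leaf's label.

q

a (Red): max(49, 73, -2) = 73
b (Red): max(-35, 27, 54) = 54
Left (Blue): min(73, 54) = 54
c (Red): max(-21, 57) = 57
d (Red): max(93, -54, -71) = 93
Mid (Blue): min(57, 93) = 57
e (Red): max(26, -71, 47) = 47
f (Red): max(16, -50) = 16
Right (Blue): min(47, 16) = 16
S0 (Red): max(54, 57, 16) = 57
At S0, Red picks Mid (highest: 57).
At Mid, Blue picks c (lowest: 57).
At c, Red picks q (highest: 57).
Terminal value 57.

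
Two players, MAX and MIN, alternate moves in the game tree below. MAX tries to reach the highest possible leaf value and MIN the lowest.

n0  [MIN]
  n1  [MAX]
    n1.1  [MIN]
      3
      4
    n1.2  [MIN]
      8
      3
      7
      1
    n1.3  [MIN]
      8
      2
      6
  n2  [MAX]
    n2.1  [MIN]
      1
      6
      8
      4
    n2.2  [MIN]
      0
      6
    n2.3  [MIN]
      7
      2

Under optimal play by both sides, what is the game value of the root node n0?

2

n1.1 (MIN): min(3, 4) = 3
n1.2 (MIN): min(8, 3, 7, 1) = 1
n1.3 (MIN): min(8, 2, 6) = 2
n1 (MAX): max(3, 1, 2) = 3
n2.1 (MIN): min(1, 6, 8, 4) = 1
n2.2 (MIN): min(0, 6) = 0
n2.3 (MIN): min(7, 2) = 2
n2 (MAX): max(1, 0, 2) = 2
n0 (MIN): min(3, 2) = 2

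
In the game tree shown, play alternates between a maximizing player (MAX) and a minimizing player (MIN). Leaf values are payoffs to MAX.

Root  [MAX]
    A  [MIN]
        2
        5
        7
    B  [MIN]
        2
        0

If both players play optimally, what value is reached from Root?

A (MIN): min(2, 5, 7) = 2
B (MIN): min(2, 0) = 0
Root (MAX): max(2, 0) = 2

2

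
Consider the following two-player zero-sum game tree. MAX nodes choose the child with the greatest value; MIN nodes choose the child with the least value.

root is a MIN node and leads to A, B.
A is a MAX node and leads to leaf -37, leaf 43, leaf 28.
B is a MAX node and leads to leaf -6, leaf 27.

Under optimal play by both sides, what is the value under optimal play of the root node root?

A (MAX): max(-37, 43, 28) = 43
B (MAX): max(-6, 27) = 27
root (MIN): min(43, 27) = 27

27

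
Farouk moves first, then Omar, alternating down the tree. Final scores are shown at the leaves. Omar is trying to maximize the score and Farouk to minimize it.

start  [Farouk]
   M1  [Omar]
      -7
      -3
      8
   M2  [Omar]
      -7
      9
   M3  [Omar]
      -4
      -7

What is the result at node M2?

M2 (Omar): max(-7, 9) = 9

9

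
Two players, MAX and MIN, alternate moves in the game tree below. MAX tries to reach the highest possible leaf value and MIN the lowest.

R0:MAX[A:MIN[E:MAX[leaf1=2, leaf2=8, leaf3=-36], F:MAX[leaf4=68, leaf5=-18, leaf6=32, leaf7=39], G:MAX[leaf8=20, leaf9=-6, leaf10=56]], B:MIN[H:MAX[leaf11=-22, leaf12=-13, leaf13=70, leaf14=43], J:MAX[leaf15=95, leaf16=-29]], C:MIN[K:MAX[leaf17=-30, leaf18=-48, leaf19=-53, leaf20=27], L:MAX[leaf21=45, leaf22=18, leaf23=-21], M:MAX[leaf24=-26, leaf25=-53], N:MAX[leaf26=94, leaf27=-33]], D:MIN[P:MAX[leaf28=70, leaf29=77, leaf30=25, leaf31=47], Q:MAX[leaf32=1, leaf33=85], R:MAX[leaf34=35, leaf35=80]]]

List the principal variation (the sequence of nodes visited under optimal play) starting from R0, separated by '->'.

E (MAX): max(2, 8, -36) = 8
F (MAX): max(68, -18, 32, 39) = 68
G (MAX): max(20, -6, 56) = 56
A (MIN): min(8, 68, 56) = 8
H (MAX): max(-22, -13, 70, 43) = 70
J (MAX): max(95, -29) = 95
B (MIN): min(70, 95) = 70
K (MAX): max(-30, -48, -53, 27) = 27
L (MAX): max(45, 18, -21) = 45
M (MAX): max(-26, -53) = -26
N (MAX): max(94, -33) = 94
C (MIN): min(27, 45, -26, 94) = -26
P (MAX): max(70, 77, 25, 47) = 77
Q (MAX): max(1, 85) = 85
R (MAX): max(35, 80) = 80
D (MIN): min(77, 85, 80) = 77
R0 (MAX): max(8, 70, -26, 77) = 77
At R0, MAX picks D (highest: 77).
At D, MIN picks P (lowest: 77).
At P, MAX picks leaf29 (highest: 77).
Terminal value 77.

R0 -> D -> P -> leaf29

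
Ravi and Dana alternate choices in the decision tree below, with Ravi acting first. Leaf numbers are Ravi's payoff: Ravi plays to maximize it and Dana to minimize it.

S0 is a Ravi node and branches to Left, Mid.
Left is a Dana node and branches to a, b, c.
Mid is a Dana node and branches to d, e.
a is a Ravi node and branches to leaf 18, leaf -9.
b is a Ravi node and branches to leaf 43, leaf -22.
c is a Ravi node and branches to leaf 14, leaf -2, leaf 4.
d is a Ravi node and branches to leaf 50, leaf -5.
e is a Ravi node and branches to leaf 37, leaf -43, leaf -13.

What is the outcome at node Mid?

37

d (Ravi): max(50, -5) = 50
e (Ravi): max(37, -43, -13) = 37
Mid (Dana): min(50, 37) = 37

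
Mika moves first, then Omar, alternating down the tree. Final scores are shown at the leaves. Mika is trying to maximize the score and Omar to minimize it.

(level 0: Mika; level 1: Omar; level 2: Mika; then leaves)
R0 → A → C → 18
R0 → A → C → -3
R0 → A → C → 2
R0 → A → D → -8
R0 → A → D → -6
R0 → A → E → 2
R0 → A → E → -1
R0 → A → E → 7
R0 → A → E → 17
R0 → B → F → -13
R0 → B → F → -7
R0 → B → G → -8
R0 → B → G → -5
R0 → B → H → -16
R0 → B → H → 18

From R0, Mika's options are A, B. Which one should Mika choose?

A

C (Mika): max(18, -3, 2) = 18
D (Mika): max(-8, -6) = -6
E (Mika): max(2, -1, 7, 17) = 17
A (Omar): min(18, -6, 17) = -6
F (Mika): max(-13, -7) = -7
G (Mika): max(-8, -5) = -5
H (Mika): max(-16, 18) = 18
B (Omar): min(-7, -5, 18) = -7
R0 (Mika): max(-6, -7) = -6
Mika at R0 wants the highest of {A=-6, B=-7}, so chooses A.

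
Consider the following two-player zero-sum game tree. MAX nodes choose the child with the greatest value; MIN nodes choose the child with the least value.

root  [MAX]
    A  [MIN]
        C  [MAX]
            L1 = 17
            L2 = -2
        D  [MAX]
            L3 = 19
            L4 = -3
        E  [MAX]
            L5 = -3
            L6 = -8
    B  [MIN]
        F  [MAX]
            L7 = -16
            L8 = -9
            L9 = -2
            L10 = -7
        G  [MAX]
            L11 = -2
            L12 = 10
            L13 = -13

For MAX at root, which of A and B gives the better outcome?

C (MAX): max(17, -2) = 17
D (MAX): max(19, -3) = 19
E (MAX): max(-3, -8) = -3
A (MIN): min(17, 19, -3) = -3
F (MAX): max(-16, -9, -2, -7) = -2
G (MAX): max(-2, 10, -13) = 10
B (MIN): min(-2, 10) = -2
MAX prefers the higher value; A=-3, B=-2. B is better since -2 > -3.

B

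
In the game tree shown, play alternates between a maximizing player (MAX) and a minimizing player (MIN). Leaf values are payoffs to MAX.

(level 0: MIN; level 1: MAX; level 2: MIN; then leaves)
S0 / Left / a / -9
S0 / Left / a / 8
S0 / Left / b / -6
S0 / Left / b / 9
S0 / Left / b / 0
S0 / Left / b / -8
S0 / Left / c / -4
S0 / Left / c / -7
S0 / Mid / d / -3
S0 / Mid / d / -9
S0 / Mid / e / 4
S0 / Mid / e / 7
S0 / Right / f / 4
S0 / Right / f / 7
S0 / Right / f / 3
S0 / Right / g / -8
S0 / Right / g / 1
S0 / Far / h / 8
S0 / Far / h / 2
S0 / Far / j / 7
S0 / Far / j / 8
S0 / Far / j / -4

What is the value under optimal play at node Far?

2

h (MIN): min(8, 2) = 2
j (MIN): min(7, 8, -4) = -4
Far (MAX): max(2, -4) = 2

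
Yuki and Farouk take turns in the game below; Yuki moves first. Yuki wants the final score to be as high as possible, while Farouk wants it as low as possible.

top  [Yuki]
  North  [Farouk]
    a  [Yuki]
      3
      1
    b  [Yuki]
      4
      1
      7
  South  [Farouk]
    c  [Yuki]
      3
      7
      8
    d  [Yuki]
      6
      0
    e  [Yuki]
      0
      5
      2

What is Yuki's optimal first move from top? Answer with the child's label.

South

a (Yuki): max(3, 1) = 3
b (Yuki): max(4, 1, 7) = 7
North (Farouk): min(3, 7) = 3
c (Yuki): max(3, 7, 8) = 8
d (Yuki): max(6, 0) = 6
e (Yuki): max(0, 5, 2) = 5
South (Farouk): min(8, 6, 5) = 5
top (Yuki): max(3, 5) = 5
Yuki at top wants the highest of {North=3, South=5}, so chooses South.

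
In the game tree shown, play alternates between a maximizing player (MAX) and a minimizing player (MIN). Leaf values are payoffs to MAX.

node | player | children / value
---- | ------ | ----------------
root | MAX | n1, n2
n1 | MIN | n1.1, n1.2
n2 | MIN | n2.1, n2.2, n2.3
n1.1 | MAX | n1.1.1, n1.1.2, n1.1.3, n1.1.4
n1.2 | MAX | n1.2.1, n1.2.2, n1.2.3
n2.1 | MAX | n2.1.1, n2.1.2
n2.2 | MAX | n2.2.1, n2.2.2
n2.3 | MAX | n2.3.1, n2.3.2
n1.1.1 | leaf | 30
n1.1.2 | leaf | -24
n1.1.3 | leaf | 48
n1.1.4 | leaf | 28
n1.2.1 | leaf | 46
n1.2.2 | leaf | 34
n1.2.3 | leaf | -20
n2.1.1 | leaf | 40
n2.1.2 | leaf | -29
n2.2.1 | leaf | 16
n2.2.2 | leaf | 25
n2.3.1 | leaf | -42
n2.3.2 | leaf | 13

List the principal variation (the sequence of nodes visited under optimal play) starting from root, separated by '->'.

n1.1 (MAX): max(30, -24, 48, 28) = 48
n1.2 (MAX): max(46, 34, -20) = 46
n1 (MIN): min(48, 46) = 46
n2.1 (MAX): max(40, -29) = 40
n2.2 (MAX): max(16, 25) = 25
n2.3 (MAX): max(-42, 13) = 13
n2 (MIN): min(40, 25, 13) = 13
root (MAX): max(46, 13) = 46
At root, MAX picks n1 (highest: 46).
At n1, MIN picks n1.2 (lowest: 46).
At n1.2, MAX picks n1.2.1 (highest: 46).
Terminal value 46.

root -> n1 -> n1.2 -> n1.2.1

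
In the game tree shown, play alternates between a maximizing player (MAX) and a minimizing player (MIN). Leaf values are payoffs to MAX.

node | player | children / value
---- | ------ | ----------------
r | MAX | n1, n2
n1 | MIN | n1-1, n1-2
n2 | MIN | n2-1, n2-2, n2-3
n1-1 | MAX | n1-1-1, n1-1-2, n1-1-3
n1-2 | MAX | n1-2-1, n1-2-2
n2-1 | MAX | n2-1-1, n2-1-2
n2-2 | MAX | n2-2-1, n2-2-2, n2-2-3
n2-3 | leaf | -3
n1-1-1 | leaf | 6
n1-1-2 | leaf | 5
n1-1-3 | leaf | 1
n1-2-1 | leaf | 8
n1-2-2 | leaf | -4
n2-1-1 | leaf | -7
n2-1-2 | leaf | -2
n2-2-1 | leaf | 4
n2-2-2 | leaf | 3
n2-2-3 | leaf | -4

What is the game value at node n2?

-3

n2-1 (MAX): max(-7, -2) = -2
n2-2 (MAX): max(4, 3, -4) = 4
n2 (MIN): min(-2, 4, -3) = -3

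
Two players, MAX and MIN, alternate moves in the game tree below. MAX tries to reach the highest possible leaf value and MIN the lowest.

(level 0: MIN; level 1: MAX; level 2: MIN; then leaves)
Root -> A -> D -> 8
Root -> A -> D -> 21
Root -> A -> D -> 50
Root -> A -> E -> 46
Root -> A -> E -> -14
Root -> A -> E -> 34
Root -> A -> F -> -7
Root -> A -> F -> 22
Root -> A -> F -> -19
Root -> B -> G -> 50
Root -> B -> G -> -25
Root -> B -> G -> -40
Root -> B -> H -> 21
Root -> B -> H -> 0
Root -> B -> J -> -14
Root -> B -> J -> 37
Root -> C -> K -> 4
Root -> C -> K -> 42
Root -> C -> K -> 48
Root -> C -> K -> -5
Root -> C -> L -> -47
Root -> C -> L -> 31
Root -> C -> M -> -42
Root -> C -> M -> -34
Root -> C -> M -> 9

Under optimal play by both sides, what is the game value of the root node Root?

D (MIN): min(8, 21, 50) = 8
E (MIN): min(46, -14, 34) = -14
F (MIN): min(-7, 22, -19) = -19
A (MAX): max(8, -14, -19) = 8
G (MIN): min(50, -25, -40) = -40
H (MIN): min(21, 0) = 0
J (MIN): min(-14, 37) = -14
B (MAX): max(-40, 0, -14) = 0
K (MIN): min(4, 42, 48, -5) = -5
L (MIN): min(-47, 31) = -47
M (MIN): min(-42, -34, 9) = -42
C (MAX): max(-5, -47, -42) = -5
Root (MIN): min(8, 0, -5) = -5

-5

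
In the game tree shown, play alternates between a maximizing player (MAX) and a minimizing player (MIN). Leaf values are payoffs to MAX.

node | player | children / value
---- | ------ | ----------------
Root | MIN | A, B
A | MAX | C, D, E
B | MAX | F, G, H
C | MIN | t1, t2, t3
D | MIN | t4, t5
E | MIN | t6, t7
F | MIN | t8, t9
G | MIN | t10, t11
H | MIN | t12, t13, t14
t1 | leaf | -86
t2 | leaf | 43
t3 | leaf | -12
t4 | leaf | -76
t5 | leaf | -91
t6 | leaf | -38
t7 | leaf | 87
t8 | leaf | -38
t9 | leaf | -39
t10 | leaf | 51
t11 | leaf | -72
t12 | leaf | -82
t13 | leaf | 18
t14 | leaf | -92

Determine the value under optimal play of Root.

C (MIN): min(-86, 43, -12) = -86
D (MIN): min(-76, -91) = -91
E (MIN): min(-38, 87) = -38
A (MAX): max(-86, -91, -38) = -38
F (MIN): min(-38, -39) = -39
G (MIN): min(51, -72) = -72
H (MIN): min(-82, 18, -92) = -92
B (MAX): max(-39, -72, -92) = -39
Root (MIN): min(-38, -39) = -39

-39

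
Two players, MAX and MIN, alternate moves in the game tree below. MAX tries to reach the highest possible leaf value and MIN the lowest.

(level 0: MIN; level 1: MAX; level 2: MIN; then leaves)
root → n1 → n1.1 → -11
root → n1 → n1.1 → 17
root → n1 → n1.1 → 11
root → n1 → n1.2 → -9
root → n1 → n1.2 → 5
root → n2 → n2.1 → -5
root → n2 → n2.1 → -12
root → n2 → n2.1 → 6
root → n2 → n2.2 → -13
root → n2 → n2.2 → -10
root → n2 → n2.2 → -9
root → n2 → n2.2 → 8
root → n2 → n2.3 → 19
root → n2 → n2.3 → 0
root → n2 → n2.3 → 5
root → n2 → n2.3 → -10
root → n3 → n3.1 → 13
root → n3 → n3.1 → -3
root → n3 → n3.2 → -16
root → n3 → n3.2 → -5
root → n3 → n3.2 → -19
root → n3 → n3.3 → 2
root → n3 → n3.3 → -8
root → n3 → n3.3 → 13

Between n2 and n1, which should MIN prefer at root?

n2.1 (MIN): min(-5, -12, 6) = -12
n2.2 (MIN): min(-13, -10, -9, 8) = -13
n2.3 (MIN): min(19, 0, 5, -10) = -10
n2 (MAX): max(-12, -13, -10) = -10
n1.1 (MIN): min(-11, 17, 11) = -11
n1.2 (MIN): min(-9, 5) = -9
n1 (MAX): max(-11, -9) = -9
MIN prefers the lower value; n2=-10, n1=-9. n2 is better since -10 < -9.

n2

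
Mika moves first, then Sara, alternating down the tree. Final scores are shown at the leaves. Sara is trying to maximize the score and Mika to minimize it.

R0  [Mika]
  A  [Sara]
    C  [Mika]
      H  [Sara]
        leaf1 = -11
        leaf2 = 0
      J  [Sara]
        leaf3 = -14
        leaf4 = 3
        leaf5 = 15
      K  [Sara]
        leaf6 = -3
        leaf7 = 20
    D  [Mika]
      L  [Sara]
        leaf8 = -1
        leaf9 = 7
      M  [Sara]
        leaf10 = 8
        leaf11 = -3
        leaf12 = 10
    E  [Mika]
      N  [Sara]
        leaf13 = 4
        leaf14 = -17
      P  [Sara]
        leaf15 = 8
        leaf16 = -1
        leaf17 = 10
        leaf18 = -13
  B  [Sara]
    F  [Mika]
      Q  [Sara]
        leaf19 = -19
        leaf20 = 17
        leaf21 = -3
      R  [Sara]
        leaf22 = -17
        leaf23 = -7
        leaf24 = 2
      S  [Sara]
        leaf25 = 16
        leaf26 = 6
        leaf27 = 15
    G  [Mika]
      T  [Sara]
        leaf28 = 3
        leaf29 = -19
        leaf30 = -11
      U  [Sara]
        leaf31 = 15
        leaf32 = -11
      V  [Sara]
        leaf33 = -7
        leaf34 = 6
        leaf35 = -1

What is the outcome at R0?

H (Sara): max(-11, 0) = 0
J (Sara): max(-14, 3, 15) = 15
K (Sara): max(-3, 20) = 20
C (Mika): min(0, 15, 20) = 0
L (Sara): max(-1, 7) = 7
M (Sara): max(8, -3, 10) = 10
D (Mika): min(7, 10) = 7
N (Sara): max(4, -17) = 4
P (Sara): max(8, -1, 10, -13) = 10
E (Mika): min(4, 10) = 4
A (Sara): max(0, 7, 4) = 7
Q (Sara): max(-19, 17, -3) = 17
R (Sara): max(-17, -7, 2) = 2
S (Sara): max(16, 6, 15) = 16
F (Mika): min(17, 2, 16) = 2
T (Sara): max(3, -19, -11) = 3
U (Sara): max(15, -11) = 15
V (Sara): max(-7, 6, -1) = 6
G (Mika): min(3, 15, 6) = 3
B (Sara): max(2, 3) = 3
R0 (Mika): min(7, 3) = 3

3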